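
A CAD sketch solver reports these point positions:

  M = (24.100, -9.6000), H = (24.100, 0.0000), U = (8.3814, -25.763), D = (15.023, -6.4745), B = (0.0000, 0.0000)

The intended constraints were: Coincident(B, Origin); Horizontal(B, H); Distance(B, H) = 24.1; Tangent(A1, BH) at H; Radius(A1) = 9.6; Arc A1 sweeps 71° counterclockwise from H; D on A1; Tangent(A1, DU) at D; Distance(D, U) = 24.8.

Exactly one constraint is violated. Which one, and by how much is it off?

Distance(D, U) = 24.8 — off by 4.40.

B = (0.00, 0.00) ✓; B.y = 0.00, H.y = 0.00 ✓; |BH| = 24.10 ✓; ∠(MH, HB) = 90.00° ✓; |MH| = 9.600 ✓; bearing(M→D) − bearing(M→H) = 71.00° ✓; |MD| = 9.600 ✓; ∠(MD, DU) = 90.00° ✓; |DU| = 20.40 ✗.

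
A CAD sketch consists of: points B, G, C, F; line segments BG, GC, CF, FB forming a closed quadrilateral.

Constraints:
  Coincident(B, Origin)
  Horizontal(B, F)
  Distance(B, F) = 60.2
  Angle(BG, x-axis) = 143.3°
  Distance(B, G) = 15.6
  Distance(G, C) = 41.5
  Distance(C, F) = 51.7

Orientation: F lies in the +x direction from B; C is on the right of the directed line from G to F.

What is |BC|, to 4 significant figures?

26.63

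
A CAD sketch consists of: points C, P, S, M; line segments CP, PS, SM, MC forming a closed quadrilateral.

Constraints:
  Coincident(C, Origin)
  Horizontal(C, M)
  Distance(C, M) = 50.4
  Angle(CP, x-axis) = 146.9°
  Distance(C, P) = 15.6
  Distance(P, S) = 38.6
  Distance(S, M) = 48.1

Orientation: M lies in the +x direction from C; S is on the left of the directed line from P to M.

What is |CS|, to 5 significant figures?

37.417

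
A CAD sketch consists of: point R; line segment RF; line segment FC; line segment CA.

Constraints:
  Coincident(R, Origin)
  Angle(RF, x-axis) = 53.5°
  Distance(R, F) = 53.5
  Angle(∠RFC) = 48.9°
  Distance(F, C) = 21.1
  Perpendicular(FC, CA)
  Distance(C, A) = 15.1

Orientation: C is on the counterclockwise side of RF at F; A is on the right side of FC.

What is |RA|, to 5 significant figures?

57.174

∠RFC = 48.9°, so FC runs at 53.5° + (180° − 48.9°) = 184.60° from the x-axis; with |FC| = 21.1, C = F + 21.1·(cos 184.60°, sin 184.60°) = (10.791, 41.314). FC is perpendicular to CA; with |CA| = 15.1 on the right of FC, A = C + 15.1·(-0.080199, 0.99678) = (9.5800, 56.366). Then |RA| = |A − R| = 57.174.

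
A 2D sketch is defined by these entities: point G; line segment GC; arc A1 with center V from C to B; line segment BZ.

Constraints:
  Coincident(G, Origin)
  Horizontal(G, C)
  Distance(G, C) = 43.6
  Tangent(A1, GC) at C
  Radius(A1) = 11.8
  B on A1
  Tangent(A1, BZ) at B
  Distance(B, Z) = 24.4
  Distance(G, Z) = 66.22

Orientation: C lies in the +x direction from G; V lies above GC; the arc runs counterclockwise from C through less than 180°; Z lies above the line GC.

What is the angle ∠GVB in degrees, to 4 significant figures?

164.7°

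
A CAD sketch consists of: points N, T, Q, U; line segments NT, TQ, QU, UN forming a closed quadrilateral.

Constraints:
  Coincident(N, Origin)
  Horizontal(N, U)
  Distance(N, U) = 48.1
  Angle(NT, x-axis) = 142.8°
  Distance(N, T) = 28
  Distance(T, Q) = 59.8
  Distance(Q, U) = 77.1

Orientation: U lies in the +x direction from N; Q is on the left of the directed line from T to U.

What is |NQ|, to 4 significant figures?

67.90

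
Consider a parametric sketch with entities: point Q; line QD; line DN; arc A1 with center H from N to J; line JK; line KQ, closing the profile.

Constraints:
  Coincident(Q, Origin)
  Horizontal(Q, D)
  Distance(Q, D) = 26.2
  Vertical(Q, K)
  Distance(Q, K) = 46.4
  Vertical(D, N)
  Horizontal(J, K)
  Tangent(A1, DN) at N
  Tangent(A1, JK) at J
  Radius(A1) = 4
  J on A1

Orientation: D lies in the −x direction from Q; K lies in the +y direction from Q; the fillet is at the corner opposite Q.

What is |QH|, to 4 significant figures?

47.86

Q is at the origin; Q and D share the same y with |QD| = 26.2 and D on the −x side, so D = (-26.20, 0.000). Q and K share the same x with |QK| = 46.4 and K on the +y side, so K = (0.000, 46.40). The virtual corner opposite Q is at (-26.20, 46.40). Since A1 is tangent to DN there, HN ⟂ DN and since A1 is tangent to JK there, HJ ⟂ JK, with radius 4.0, so the center H sits 4.0 in from both sides at H = (-22.20, 42.40). Then |QH| = |H − Q| = 47.86.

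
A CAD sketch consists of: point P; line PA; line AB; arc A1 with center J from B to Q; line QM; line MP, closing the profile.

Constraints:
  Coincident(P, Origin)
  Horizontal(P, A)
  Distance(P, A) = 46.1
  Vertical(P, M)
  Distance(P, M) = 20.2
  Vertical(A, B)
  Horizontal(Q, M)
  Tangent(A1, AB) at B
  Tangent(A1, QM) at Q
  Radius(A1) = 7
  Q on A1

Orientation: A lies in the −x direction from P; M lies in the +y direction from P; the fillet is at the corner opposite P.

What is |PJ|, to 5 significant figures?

41.268

P is at the origin; PA is horizontal with |PA| = 46.1 and A on the −x side, so A = (-46.100, 0.0000). PM is vertical with |PM| = 20.2 and M on the +y side, so M = (0.0000, 20.200). The virtual corner opposite P is at (-46.100, 20.200). A1 meets AB tangentially, so JB is at right angles to AB and the tangent condition forces JQ to be normal to QM, with radius 7.0, so the center J sits 7.0 in from both sides at J = (-39.100, 13.200). Then |PJ| = |J − P| = 41.268.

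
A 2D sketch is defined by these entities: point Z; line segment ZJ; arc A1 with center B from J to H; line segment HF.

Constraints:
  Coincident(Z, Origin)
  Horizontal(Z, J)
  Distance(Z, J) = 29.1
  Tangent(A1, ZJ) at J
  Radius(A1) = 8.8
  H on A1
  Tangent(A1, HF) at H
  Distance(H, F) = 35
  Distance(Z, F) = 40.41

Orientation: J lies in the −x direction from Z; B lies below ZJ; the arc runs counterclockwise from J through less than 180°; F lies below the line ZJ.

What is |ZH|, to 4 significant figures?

38.29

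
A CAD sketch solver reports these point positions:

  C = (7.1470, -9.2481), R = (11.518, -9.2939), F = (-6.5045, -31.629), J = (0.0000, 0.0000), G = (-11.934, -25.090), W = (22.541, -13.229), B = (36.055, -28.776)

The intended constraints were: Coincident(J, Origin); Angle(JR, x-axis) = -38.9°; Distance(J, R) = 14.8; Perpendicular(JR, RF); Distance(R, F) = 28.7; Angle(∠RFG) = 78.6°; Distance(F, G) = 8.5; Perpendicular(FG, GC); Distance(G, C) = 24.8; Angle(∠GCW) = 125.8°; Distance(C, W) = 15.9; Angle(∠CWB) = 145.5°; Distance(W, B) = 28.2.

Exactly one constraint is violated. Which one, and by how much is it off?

Distance(W, B) = 28.2 — off by 7.60.

J = (0.00, 0.00) ✓; JR at -38.90° ✓; |JR| = 14.80 ✓; ∠(JR, RF) = 90.00° ✓; |RF| = 28.70 ✓; ∠RFG = 78.60° ✓; |FG| = 8.499 ✓; ∠(FG, GC) = 90.00° ✓; |GC| = 24.80 ✓; ∠GCW = 125.8° ✓; |CW| = 15.90 ✓; ∠CWB = 145.5° ✓; |WB| = 20.60 ✗.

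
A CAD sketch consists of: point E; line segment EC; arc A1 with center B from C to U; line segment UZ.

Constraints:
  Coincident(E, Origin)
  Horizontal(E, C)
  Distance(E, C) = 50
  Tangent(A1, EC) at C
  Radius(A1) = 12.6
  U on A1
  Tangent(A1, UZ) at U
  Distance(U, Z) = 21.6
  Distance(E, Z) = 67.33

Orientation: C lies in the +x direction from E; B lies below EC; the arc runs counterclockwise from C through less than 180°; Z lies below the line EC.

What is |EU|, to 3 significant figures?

46.4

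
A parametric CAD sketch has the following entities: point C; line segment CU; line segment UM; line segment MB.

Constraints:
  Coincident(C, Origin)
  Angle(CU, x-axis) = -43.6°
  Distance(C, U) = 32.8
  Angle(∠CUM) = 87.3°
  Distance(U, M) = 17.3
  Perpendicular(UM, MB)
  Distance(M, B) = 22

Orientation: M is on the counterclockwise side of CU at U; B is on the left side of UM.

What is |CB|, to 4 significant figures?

19.08

C is at the origin; CU runs at -43.6° with length 32.8, so U = 32.8·(cos -43.6°, sin -43.6°) = (23.75, -22.62). ∠CUM = 87.3°, so UM runs at -43.6° + (180° − 87.3°) = 49.10° from the x-axis; with |UM| = 17.3, M = U + 17.3·(cos 49.10°, sin 49.10°) = (35.08, -9.543). UM is perpendicular to MB; with |MB| = 22.0 on the left of UM, B = M + 22.0·(-0.7559, 0.6547) = (18.45, 4.861). Then |CB| = |B − C| = 19.08.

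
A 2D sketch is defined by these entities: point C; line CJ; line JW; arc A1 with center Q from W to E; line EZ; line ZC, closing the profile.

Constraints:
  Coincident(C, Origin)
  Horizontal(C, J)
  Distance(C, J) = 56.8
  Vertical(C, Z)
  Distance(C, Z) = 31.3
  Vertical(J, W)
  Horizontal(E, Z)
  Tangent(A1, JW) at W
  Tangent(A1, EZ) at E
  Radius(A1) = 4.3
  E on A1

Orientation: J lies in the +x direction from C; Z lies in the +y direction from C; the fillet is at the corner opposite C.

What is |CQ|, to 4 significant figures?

59.04

C is at the origin; CJ is horizontal with |CJ| = 56.8 and J on the +x side, so J = (56.80, 0.000). C and Z share the same x with |CZ| = 31.3 and Z on the +y side, so Z = (0.000, 31.30). The virtual corner opposite C is at (56.80, 31.30). Since A1 is tangent to JW there, QW ⟂ JW and since A1 is tangent to EZ there, QE ⟂ EZ, with radius 4.3, so the center Q sits 4.3 in from both sides at Q = (52.50, 27.00). Then |CQ| = |Q − C| = 59.04.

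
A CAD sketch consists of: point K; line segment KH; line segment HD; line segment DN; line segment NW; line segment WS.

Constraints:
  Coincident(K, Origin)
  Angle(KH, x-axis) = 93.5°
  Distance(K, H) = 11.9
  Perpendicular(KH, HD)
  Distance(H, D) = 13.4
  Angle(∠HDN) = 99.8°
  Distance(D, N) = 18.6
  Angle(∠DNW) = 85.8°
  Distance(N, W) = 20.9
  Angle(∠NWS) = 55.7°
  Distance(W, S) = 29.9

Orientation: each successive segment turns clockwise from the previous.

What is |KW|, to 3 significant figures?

9.47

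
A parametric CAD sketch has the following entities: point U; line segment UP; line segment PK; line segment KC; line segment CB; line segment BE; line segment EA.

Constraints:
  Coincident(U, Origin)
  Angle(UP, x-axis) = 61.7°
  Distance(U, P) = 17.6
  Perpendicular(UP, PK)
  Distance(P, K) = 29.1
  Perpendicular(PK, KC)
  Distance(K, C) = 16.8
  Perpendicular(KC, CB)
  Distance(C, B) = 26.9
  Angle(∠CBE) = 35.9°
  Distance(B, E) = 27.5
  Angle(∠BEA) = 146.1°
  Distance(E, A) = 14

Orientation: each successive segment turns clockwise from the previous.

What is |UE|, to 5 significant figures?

29.758

U is at the origin; UP runs at 61.7° with length 17.6, so P = (8.3440, 15.496). UP ⟂ PK, so PK runs at -28.300°; with |PK| = 29.1, K = (33.966, 1.7004). PK is perpendicular to KC, so KC runs at -118.30°; with |KC| = 16.8, C = (26.001, -13.092). KC ⟂ CB, so CB runs at 151.70°; with |CB| = 26.9, B = (2.3163, -0.33861). ∠CBE = 35.9° gives BE at 7.6000° from the x-axis; with |BE| = 27.5, E = (29.575, 3.2984). Then |UE| = |E − U| = 29.758.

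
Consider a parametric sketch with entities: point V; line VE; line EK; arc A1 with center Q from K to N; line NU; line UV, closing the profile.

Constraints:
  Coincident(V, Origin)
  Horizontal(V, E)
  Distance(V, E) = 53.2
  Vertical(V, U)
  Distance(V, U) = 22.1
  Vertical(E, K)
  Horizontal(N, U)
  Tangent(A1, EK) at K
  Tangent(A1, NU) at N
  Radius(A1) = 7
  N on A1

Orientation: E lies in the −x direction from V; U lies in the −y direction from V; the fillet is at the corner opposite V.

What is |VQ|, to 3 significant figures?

48.6

V is at the origin; VE is horizontal with |VE| = 53.2 and E on the −x side, so E = (-53.2, 0.00). VU is vertical with |VU| = 22.1 and U on the −y side, so U = (0.00, -22.1). The virtual corner opposite V is at (-53.2, -22.1). A1 meets EK tangentially, so QK is at right angles to EK and since A1 is tangent to NU there, QN ⟂ NU, with radius 7.0, so the center Q sits 7.0 in from both sides at Q = (-46.2, -15.1). Then |VQ| = |Q − V| = 48.6.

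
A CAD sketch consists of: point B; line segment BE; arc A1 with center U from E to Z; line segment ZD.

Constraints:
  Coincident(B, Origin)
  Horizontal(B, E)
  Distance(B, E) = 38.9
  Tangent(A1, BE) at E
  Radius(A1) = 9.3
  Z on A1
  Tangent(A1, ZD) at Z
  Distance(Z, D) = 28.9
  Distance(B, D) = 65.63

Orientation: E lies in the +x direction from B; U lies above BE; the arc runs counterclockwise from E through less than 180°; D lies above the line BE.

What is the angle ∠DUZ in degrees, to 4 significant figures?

72.16°

Checks: |BE| = 38.90 ✓; |UZ| = 9.300 ✓; ∠(UZ, ZD) = 90.00° ✓; |ZD| = 28.90 ✓; |BD| = 65.63 ✓.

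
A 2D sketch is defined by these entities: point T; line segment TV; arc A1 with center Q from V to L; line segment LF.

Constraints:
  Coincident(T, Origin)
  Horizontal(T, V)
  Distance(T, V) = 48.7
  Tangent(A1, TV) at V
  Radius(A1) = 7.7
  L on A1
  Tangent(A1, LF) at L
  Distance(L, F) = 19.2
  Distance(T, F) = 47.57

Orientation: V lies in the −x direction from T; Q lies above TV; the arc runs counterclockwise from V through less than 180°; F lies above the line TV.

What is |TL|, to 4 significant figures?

41.64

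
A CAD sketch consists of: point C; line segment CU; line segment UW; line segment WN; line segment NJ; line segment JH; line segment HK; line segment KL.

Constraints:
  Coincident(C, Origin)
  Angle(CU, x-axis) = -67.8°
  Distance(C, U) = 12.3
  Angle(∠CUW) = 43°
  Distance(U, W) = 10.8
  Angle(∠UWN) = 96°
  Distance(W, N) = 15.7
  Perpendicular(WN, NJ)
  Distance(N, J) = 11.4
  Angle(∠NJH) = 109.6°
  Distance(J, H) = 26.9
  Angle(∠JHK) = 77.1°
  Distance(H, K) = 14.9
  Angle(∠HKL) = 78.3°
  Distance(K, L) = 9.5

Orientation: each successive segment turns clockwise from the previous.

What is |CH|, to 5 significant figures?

25.136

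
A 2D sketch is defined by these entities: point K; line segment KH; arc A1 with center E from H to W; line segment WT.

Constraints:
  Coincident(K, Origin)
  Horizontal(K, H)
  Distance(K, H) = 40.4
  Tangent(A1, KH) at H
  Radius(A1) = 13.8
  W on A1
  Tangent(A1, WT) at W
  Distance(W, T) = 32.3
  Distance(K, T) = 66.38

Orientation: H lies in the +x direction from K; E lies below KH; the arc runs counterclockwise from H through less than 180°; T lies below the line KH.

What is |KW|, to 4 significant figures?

35.41

Checks: ∠(EH, HK) = 90.00° ✓; |EW| = 13.80 ✓; ∠(EW, WT) = 90.00° ✓; |WT| = 32.30 ✓; |KT| = 66.38 ✓.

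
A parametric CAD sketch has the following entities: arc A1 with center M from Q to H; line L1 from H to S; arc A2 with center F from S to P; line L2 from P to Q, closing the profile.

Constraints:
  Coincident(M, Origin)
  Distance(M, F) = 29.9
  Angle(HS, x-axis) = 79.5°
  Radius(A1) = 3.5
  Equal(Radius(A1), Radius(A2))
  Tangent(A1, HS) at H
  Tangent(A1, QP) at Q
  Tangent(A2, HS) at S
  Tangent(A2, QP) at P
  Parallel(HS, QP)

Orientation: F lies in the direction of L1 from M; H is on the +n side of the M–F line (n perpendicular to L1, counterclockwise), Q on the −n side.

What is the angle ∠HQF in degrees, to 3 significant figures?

83.3°

M is at the origin and F lies 29.9 along u from M, so F = 29.9·u = (5.45, 29.4). Tangency of A1 to both parallel lines with radius 3.5 puts H and Q at M ± 3.5·n: H = (-3.44, 0.638), Q = (3.44, -0.638). Then cos ∠HQF = QH·QF / (|QH||QF|), giving 83.3°.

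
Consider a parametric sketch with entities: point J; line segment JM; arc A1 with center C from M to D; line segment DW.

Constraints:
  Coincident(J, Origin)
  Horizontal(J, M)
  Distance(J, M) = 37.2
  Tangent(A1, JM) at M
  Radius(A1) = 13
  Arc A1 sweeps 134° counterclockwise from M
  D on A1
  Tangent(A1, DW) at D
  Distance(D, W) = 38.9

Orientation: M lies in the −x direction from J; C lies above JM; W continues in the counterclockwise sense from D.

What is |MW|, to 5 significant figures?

53.043

On A1, M sits at bearing -90° from C; a 134° counterclockwise sweep puts D at bearing 44°, so D = C + 13.0·(cos 44°, sin 44°) = (-27.849, 22.031). A1 meets DW tangentially, so CD is at right angles to DW, so DW runs along (−sin 44°, cos 44°); with |DW| = 38.9, W = (-54.871, 50.013). Then |MW| = |W − M| = 53.043.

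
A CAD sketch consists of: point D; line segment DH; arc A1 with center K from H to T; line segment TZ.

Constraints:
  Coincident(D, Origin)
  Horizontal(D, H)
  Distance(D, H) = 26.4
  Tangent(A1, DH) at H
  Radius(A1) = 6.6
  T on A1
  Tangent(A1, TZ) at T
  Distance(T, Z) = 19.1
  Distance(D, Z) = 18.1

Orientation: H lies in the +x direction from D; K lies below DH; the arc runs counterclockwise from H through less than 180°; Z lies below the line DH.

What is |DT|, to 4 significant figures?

21.69

Checks: ∠(KH, HD) = 90.00° ✓; |KT| = 6.600 ✓; ∠(KT, TZ) = 90.00° ✓; |TZ| = 19.10 ✓; |DZ| = 18.10 ✓.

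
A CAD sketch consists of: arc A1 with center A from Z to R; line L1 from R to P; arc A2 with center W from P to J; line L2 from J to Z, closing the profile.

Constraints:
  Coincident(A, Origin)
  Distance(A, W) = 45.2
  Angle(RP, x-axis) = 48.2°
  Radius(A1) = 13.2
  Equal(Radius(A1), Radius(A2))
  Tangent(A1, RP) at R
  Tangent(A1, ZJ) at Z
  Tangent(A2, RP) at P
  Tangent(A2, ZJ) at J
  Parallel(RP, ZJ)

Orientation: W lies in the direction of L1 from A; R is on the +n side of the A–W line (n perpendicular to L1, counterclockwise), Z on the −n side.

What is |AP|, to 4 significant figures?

47.09

The slot axis is L1's direction at 48.2°, so u = (cos 48.2°, sin 48.2°) = (0.6665, 0.7455) and n = (−sin 48.2°, cos 48.2°) = (-0.7455, 0.6665). A is at the origin and W lies 45.2 along u from A, so W = 45.2·u = (30.13, 33.70). Tangency of A1 to both parallel lines with radius 13.2 puts R and Z at A ± 13.2·n: R = (-9.840, 8.798), Z = (9.840, -8.798). Equal radii place P and J the same way about W: P = W + 13.2·n = (20.29, 42.49), J = W − 13.2·n = (39.97, 24.90). Then |AP| = |P − A| = 47.09.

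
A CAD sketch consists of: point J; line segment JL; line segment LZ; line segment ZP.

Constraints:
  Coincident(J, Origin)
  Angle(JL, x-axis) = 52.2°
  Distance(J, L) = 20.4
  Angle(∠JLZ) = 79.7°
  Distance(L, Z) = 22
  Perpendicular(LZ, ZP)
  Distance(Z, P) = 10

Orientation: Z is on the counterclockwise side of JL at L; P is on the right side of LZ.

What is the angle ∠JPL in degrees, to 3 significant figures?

34.2°

J is at the origin; JL runs at 52.2° with length 20.4, so L = 20.4·(cos 52.2°, sin 52.2°) = (12.5, 16.1). ∠JLZ = 79.7°, so LZ runs at 52.2° + (180° − 79.7°) = 152° from the x-axis; with |LZ| = 22.0, Z = L + 22.0·(cos 152°, sin 152°) = (-7.01, 26.3). LZ ⟂ ZP; with |ZP| = 10.0 on the right of LZ, P = Z + 10.0·(0.462, 0.887) = (-2.39, 35.1). Then cos ∠JPL = PJ·PL / (|PJ||PL|), giving 34.2°.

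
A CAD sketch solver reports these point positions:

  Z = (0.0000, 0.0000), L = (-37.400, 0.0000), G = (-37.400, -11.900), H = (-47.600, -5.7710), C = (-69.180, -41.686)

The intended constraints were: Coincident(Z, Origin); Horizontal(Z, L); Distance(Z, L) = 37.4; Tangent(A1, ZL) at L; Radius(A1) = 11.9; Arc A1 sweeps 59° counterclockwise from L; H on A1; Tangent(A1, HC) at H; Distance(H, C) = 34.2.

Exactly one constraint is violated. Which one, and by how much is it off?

Distance(H, C) = 34.2 — off by 7.70.

Z = (0.00, 0.00) ✓; Z.y = 0.00, L.y = 0.00 ✓; |ZL| = 37.40 ✓; ∠(GL, LZ) = 90.00° ✓; |GL| = 11.90 ✓; bearing(G→H) − bearing(G→L) = 59.00° ✓; |GH| = 11.90 ✓; ∠(GH, HC) = 90.00° ✓; |HC| = 41.90 ✗.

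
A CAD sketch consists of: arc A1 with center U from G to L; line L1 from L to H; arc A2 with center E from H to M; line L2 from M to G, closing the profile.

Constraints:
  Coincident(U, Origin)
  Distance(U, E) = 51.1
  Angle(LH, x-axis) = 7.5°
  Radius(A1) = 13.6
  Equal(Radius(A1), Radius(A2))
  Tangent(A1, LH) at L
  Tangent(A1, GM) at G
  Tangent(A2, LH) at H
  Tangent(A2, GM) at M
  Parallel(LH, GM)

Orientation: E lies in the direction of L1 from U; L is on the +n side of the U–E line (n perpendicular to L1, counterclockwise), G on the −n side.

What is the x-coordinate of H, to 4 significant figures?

48.89

The slot axis is L1's direction at 7.5°, so u = (cos 7.5°, sin 7.5°) = (0.9914, 0.1305) and n = (−sin 7.5°, cos 7.5°) = (-0.1305, 0.9914). U is at the origin and E lies 51.1 along u from U, so E = 51.1·u = (50.66, 6.670). Tangency of A1 to both parallel lines with radius 13.6 puts L and G at U ± 13.6·n: L = (-1.775, 13.48), G = (1.775, -13.48). Equal radii place H and M the same way about E: H = E + 13.6·n = (48.89, 20.15), M = E − 13.6·n = (52.44, -6.814). So H.x = 48.89.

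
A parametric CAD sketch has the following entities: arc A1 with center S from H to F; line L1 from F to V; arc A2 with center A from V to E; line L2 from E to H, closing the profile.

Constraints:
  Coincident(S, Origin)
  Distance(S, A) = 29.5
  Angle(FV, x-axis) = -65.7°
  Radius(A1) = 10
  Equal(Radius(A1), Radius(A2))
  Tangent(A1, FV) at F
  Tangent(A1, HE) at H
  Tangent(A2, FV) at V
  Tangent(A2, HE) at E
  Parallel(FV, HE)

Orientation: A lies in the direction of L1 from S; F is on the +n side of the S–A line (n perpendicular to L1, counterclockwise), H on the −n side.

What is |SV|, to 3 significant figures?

31.1

The slot axis is L1's direction at -65.7°, so u = (cos -65.7°, sin -65.7°) = (0.412, -0.911) and n = (−sin -65.7°, cos -65.7°) = (0.911, 0.412). S is at the origin and A lies 29.5 along u from S, so A = 29.5·u = (12.1, -26.9). Tangency of A1 to both parallel lines with radius 10.0 puts F and H at S ± 10.0·n: F = (9.11, 4.12), H = (-9.11, -4.12). Equal radii place V and E the same way about A: V = A + 10.0·n = (21.3, -22.8), E = A − 10.0·n = (3.03, -31.0). Then |SV| = |V − S| = 31.1.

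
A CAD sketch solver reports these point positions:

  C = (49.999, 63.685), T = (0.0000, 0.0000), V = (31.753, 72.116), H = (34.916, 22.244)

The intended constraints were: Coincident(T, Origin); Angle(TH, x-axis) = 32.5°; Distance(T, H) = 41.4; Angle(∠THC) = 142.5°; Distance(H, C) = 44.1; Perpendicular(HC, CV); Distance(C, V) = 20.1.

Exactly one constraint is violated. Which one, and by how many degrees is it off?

Perpendicular(HC, CV) — off by 4.80°.

T = (0.00, 0.00) ✓; TH at 32.50° ✓; |TH| = 41.40 ✓; ∠THC = 142.5° ✓; |HC| = 44.10 ✓; ∠(HC, CV) = 85.20° ✗; |CV| = 20.10 ✓.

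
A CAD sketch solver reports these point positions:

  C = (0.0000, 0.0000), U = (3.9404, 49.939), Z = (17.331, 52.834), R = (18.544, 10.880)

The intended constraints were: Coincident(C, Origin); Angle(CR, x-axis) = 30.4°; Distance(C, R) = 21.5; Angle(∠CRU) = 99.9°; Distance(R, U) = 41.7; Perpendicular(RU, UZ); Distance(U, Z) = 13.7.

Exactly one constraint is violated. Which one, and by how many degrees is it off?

Perpendicular(RU, UZ) — off by 8.30°.

C = (0.00, 0.00) ✓; CR at 30.40° ✓; |CR| = 21.50 ✓; ∠CRU = 99.90° ✓; |RU| = 41.70 ✓; ∠(RU, UZ) = 98.30° ✗; |UZ| = 13.70 ✓.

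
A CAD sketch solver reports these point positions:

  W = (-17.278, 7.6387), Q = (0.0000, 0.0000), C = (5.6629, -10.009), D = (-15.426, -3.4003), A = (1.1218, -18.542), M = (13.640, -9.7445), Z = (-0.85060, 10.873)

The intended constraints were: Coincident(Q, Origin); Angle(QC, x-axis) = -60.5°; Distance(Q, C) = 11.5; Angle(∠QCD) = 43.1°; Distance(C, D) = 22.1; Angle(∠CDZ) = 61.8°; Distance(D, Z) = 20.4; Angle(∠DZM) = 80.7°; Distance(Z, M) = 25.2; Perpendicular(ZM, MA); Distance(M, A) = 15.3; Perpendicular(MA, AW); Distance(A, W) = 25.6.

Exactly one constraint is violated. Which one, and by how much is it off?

Distance(A, W) = 25.6 — off by 6.40.

Q = (0.00, 0.00) ✓; QC at -60.50° ✓; |QC| = 11.50 ✓; ∠QCD = 43.10° ✓; |CD| = 22.10 ✓; ∠CDZ = 61.80° ✓; |DZ| = 20.40 ✓; ∠DZM = 80.70° ✓; |ZM| = 25.20 ✓; ∠(ZM, MA) = 90.00° ✓; |MA| = 15.30 ✓; ∠(MA, AW) = 90.00° ✓; |AW| = 32.00 ✗.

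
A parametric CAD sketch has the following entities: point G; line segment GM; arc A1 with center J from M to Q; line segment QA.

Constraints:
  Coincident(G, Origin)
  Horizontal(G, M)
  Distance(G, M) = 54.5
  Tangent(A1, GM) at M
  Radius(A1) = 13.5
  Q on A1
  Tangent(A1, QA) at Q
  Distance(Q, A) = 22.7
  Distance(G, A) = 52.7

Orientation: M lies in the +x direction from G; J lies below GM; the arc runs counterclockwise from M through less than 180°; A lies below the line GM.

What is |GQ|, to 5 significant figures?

42.892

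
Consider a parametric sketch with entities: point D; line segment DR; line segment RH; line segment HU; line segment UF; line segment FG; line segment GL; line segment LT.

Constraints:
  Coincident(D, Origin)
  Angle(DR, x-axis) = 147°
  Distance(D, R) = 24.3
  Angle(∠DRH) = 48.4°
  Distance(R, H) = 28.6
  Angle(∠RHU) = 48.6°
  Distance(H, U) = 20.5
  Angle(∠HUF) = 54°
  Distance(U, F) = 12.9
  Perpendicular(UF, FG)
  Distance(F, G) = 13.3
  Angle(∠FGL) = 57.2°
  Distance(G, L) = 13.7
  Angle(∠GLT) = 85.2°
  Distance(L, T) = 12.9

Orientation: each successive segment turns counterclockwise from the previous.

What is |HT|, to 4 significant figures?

21.11

D is at the origin; DR runs at 147.0° with length 24.3, so R = (-20.38, 13.23). ∠DRH = 48.4° gives RH at -81.40° from the x-axis; with |RH| = 28.6, H = (-16.10, -15.04). ∠RHU = 48.6° gives HU at 50.00° from the x-axis; with |HU| = 20.5, U = (-2.926, 0.6602). ∠HUF = 54.0° gives UF at 176.0° from the x-axis; with |UF| = 12.9, F = (-15.79, 1.560). The perpendicularity gives FG at right angles to UF, so FG runs at -94.00°; with |FG| = 13.3, G = (-16.72, -11.71). ∠FGL = 57.2° gives GL at 28.80° from the x-axis; with |GL| = 13.7, L = (-4.717, -5.108). ∠GLT = 85.2° gives LT at 123.6° from the x-axis; with |LT| = 12.9, T = (-11.86, 5.637). Then |HT| = |T − H| = 21.11.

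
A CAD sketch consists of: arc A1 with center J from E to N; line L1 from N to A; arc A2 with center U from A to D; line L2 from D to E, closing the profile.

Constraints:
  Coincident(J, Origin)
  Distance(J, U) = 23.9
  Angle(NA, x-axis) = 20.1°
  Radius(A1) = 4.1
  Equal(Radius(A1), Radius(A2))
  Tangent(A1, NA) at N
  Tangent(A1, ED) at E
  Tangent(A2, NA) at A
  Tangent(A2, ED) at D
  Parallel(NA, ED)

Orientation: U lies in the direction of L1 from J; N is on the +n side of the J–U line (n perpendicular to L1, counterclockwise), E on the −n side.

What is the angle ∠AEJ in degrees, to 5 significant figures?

71.063°

The slot axis is L1's direction at 20.1°, so u = (cos 20.1°, sin 20.1°) = (0.93909, 0.34366) and n = (−sin 20.1°, cos 20.1°) = (-0.34366, 0.93909). J is at the origin and U lies 23.9 along u from J, so U = 23.9·u = (22.444, 8.2135). Tangency of A1 to both parallel lines with radius 4.1 puts N and E at J ± 4.1·n: N = (-1.4090, 3.8503), E = (1.4090, -3.8503). Equal radii place A and D the same way about U: A = U + 4.1·n = (21.035, 12.064), D = U − 4.1·n = (23.853, 4.3632). Then cos ∠AEJ = EA·EJ / (|EA||EJ|), giving 71.063°.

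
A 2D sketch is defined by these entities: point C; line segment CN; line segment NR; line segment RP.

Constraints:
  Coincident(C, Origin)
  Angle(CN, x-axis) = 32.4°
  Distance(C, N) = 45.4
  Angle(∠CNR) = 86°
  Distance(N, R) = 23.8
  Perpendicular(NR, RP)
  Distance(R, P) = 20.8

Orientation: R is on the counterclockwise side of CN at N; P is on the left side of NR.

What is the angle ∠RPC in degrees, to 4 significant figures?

139.9°

C is at the origin; CN runs at 32.4° with length 45.4, so N = 45.4·(cos 32.4°, sin 32.4°) = (38.33, 24.33). ∠CNR = 86.0°, so NR runs at 32.4° + (180° − 86.0°) = 126.4° from the x-axis; with |NR| = 23.8, R = N + 23.8·(cos 126.4°, sin 126.4°) = (24.21, 43.48). NR ⟂ RP; with |RP| = 20.8 on the left of NR, P = R + 20.8·(-0.8049, -0.5934) = (7.467, 31.14). Then cos ∠RPC = PR·PC / (|PR||PC|), giving 139.9°.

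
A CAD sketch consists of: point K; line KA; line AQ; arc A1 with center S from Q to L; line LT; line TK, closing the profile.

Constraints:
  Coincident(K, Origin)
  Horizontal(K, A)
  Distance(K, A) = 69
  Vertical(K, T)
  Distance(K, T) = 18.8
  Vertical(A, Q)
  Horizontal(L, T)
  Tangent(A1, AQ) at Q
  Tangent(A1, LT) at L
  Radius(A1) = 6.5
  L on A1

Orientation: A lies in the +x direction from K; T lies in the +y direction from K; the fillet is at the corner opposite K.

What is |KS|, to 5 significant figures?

63.699

K is at the origin; KA is horizontal with |KA| = 69.0 and A on the +x side, so A = (69.000, 0.0000). K and T share the same x with |KT| = 18.8 and T on the +y side, so T = (0.0000, 18.800). The virtual corner opposite K is at (69.000, 18.800). The tangent condition forces SQ to be normal to AQ and tangency of A1 to LT means the radius SL is perpendicular to LT, with radius 6.5, so the center S sits 6.5 in from both sides at S = (62.500, 12.300). Then |KS| = |S − K| = 63.699.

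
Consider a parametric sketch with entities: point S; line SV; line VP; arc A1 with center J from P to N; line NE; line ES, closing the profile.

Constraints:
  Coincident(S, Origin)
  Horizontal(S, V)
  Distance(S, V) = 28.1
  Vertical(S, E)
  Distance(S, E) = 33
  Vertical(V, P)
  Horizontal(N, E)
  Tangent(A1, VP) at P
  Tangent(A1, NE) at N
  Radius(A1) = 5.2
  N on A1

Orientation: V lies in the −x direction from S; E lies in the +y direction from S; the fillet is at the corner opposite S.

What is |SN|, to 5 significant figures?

40.167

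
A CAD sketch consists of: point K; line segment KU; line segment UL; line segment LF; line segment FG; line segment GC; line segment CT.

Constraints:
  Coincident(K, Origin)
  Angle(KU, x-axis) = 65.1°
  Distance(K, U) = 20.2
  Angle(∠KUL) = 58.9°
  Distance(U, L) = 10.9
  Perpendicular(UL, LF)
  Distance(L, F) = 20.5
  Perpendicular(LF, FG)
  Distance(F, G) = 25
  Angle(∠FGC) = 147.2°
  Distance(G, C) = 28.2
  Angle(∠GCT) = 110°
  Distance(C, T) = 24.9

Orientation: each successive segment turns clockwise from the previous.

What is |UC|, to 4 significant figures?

38.16

LF is perpendicular to FG, so FG runs at 124.0°; with |FG| = 25.0, G = (-16.37, 18.55). ∠FGC = 147.2° gives GC at 91.20° from the x-axis; with |GC| = 28.2, C = (-16.97, 46.74). Then |UC| = |C − U| = 38.16.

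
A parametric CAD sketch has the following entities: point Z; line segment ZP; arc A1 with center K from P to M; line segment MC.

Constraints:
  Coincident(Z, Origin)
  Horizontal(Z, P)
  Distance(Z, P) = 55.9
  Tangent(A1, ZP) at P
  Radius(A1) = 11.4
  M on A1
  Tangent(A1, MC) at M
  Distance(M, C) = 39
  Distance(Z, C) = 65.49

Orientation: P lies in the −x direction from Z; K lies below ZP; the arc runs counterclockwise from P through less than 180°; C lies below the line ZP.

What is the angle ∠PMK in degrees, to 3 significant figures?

27.3°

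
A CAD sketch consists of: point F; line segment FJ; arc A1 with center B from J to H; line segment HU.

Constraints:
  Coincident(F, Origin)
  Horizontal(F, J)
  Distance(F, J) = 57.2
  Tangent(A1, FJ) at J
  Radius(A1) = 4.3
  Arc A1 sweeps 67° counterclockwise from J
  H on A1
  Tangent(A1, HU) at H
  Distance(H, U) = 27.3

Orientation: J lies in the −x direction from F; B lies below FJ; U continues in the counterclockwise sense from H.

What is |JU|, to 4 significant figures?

31.37

F is at the origin; F and J share the same y with |FJ| = 57.2 and J on the −x side, so J = (-57.20, 0.000). Tangency of A1 to FJ means the radius BJ is perpendicular to FJ, so B = J + (0, -4.3) = (-57.20, -4.300). On A1, J sits at bearing 90° from B; a 67° counterclockwise sweep puts H at bearing 157°, so H = B + 4.3·(cos 157°, sin 157°) = (-61.16, -2.620). Since A1 is tangent to HU there, BH ⟂ HU, so HU runs along (−sin 157°, cos 157°); with |HU| = 27.3, U = (-71.83, -27.75). Then |JU| = |U − J| = 31.37.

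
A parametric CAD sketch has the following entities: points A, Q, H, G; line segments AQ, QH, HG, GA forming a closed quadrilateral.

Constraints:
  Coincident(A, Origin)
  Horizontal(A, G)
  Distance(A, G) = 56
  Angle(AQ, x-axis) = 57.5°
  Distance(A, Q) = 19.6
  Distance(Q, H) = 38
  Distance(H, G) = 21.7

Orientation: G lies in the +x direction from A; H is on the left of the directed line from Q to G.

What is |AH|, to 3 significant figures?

52.4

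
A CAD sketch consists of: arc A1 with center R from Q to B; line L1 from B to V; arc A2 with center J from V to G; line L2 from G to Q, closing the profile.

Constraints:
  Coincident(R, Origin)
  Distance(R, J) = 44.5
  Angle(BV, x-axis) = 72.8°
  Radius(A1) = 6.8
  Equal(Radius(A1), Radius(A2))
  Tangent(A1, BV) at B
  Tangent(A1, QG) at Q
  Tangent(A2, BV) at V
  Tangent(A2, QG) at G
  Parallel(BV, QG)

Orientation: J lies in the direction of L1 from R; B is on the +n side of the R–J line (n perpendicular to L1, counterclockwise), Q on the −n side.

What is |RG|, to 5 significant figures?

45.017

The slot axis is L1's direction at 72.8°, so u = (cos 72.8°, sin 72.8°) = (0.29571, 0.95528) and n = (−sin 72.8°, cos 72.8°) = (-0.95528, 0.29571). R is at the origin and J lies 44.5 along u from R, so J = 44.5·u = (13.159, 42.510). Tangency of A1 to both parallel lines with radius 6.8 puts B and Q at R ± 6.8·n: B = (-6.4959, 2.0108), Q = (6.4959, -2.0108). Equal radii place V and G the same way about J: V = J + 6.8·n = (6.6631, 44.521), G = J − 6.8·n = (19.655, 40.499). Then |RG| = |G − R| = 45.017.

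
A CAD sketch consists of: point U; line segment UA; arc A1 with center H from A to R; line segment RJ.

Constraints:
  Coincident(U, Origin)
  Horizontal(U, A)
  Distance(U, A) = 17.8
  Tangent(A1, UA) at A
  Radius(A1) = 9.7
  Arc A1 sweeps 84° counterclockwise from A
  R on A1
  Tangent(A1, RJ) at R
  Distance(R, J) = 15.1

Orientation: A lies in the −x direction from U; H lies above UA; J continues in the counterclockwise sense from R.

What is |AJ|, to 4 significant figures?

26.23

On A1, A sits at bearing -90° from H; an 84° counterclockwise sweep puts R at bearing -6°, so R = H + 9.7·(cos -6°, sin -6°) = (-8.153, 8.686). A1 meets RJ tangentially, so HR is at right angles to RJ, so RJ runs along (−sin -6°, cos -6°); with |RJ| = 15.1, J = (-6.575, 23.70). Then |AJ| = |J − A| = 26.23.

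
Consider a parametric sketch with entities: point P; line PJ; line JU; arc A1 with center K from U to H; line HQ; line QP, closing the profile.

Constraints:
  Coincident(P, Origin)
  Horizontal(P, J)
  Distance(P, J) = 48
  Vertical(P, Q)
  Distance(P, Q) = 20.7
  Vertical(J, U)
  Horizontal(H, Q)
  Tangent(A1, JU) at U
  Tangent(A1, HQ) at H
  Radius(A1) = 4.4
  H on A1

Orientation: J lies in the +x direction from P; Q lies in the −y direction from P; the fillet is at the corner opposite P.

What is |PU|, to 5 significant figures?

50.692

P is at the origin; PJ is horizontal with |PJ| = 48.0 and J on the +x side, so J = (48.000, 0.0000). P and Q share the same x with |PQ| = 20.7 and Q on the −y side, so Q = (0.0000, -20.700). The virtual corner opposite P is at (48.000, -20.700). The tangent condition forces KU to be normal to JU and the tangent condition forces KH to be normal to HQ, with radius 4.4, so the center K sits 4.4 in from both sides at K = (43.600, -16.300). That places the tangent points at U = (48.000, -16.300) on JU and H = (43.600, -20.700) on HQ. Then |PU| = |U − P| = 50.692.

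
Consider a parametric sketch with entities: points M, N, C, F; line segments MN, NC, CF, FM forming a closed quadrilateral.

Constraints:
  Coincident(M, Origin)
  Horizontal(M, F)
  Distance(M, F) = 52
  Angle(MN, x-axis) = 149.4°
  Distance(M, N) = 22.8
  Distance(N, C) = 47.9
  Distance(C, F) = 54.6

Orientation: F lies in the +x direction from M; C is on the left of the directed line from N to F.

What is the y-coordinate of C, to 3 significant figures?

42.1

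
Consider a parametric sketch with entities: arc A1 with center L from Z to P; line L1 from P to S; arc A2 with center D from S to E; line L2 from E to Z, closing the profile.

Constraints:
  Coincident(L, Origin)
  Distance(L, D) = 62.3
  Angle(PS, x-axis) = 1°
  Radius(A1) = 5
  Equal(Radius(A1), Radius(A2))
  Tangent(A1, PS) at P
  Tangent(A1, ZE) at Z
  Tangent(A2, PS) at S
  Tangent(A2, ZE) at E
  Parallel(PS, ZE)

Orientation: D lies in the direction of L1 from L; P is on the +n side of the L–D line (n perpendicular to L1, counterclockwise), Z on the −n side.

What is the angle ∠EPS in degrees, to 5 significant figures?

9.1190°

The slot axis is L1's direction at 1.0°, so u = (cos 1.0°, sin 1.0°) = (0.99985, 0.017452) and n = (−sin 1.0°, cos 1.0°) = (-0.017452, 0.99985). L is at the origin and D lies 62.3 along u from L, so D = 62.3·u = (62.291, 1.0873). Tangency of A1 to both parallel lines with radius 5.0 puts P and Z at L ± 5.0·n: P = (-0.087262, 4.9992), Z = (0.087262, -4.9992). Equal radii place S and E the same way about D: S = D + 5.0·n = (62.203, 6.0865), E = D − 5.0·n = (62.378, -3.9120). Then cos ∠EPS = PE·PS / (|PE||PS|), giving 9.1190°.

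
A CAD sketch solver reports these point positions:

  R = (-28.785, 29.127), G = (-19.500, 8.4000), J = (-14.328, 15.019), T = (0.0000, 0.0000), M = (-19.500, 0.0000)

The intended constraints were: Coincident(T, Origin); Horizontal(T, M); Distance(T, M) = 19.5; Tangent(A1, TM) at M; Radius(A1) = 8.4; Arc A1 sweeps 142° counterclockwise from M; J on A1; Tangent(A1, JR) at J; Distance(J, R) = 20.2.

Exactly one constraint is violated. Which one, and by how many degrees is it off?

Tangent(A1, JR) at J — off by 6.30°.

T = (0.00, 0.00) ✓; T.y = 0.00, M.y = 0.00 ✓; |TM| = 19.50 ✓; ∠(GM, MT) = 90.00° ✓; |GM| = 8.400 ✓; bearing(G→J) − bearing(G→M) = 142.0° ✓; |GJ| = 8.400 ✓; ∠(GJ, JR) = 96.30° ✗; |JR| = 20.20 ✓.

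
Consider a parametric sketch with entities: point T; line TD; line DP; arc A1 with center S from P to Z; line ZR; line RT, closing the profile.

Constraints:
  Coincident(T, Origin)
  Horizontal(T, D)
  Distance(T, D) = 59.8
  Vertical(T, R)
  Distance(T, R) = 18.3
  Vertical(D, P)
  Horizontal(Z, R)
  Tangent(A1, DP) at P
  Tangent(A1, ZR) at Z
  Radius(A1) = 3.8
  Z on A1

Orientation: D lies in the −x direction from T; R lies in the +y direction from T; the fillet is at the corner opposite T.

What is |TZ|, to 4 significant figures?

58.91

T is at the origin; T and D share the same y with |TD| = 59.8 and D on the −x side, so D = (-59.80, 0.000). T and R share the same x with |TR| = 18.3 and R on the +y side, so R = (0.000, 18.30). The virtual corner opposite T is at (-59.80, 18.30). Since A1 is tangent to DP there, SP ⟂ DP and the tangent condition forces SZ to be normal to ZR, with radius 3.8, so the center S sits 3.8 in from both sides at S = (-56.00, 14.50). That places the tangent points at P = (-59.80, 14.50) on DP and Z = (-56.00, 18.30) on ZR. Then |TZ| = |Z − T| = 58.91.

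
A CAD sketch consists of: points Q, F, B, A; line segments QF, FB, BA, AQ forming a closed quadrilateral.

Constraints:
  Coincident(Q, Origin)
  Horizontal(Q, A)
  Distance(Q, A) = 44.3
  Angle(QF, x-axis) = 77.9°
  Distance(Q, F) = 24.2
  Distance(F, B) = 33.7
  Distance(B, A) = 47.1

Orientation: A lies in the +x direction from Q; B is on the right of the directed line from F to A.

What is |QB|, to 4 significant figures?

9.501

Q is at the origin; QA is horizontal with |QA| = 44.3 and A in +x, so A = (44.3, 0). QF runs at 77.9° with |QF| = 24.2, so F = (5.073, 23.66). B is determined by |FB| = 33.7 and |BA| = 47.1 together: it lies at the intersection of circle(F, 33.7) and circle(A, 47.1). With |FA| = 45.81, the foot of the radical line on FA is 11.09 from F and the perpendicular offset is √(33.7² − 11.09²) = 31.82. Taking the right-of-FA solution: B = (-1.870, -9.315).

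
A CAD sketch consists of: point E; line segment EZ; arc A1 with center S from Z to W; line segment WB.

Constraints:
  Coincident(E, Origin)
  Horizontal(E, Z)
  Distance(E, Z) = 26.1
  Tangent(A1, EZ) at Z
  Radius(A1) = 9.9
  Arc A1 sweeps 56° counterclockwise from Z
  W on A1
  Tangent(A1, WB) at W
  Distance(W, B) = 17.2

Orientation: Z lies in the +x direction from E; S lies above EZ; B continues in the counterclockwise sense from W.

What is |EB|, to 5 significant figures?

47.710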